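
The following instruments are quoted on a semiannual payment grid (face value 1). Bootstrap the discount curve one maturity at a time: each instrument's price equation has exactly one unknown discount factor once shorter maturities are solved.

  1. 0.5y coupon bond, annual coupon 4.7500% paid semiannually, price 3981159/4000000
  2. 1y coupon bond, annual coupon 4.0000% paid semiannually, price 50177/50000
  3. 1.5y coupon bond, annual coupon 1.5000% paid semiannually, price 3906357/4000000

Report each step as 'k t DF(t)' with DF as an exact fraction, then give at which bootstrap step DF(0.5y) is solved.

step 1 [0.5y] bond c/2=19/800: DF=(3981159/4000000 − 19/800·(0))/(1+19/800) = 4861/5000 ≈ 0.972200
step 2 [1y] bond c/2=1/50: DF=(50177/50000 − 1/50·(0.972200))/(1+1/50) = 603/625 ≈ 0.964800
step 3 [1.5y] bond c/2=3/400: DF=(3906357/4000000 − 3/400·(0.972200+0.964800))/(1+3/400) = 9549/10000 ≈ 0.954900

1 1/2 4861/5000
2 1 603/625
3 3/2 9549/10000
DF(0.5y) is solved at step 1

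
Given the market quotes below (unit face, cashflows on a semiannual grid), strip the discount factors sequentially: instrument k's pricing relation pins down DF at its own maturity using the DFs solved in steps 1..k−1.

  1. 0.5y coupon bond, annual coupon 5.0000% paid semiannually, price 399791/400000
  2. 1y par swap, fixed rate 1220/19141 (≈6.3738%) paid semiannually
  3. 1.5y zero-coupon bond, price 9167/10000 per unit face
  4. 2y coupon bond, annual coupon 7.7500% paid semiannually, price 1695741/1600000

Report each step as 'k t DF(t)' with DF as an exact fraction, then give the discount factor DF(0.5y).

step 1 [0.5y] bond c/2=1/40: DF=(399791/400000 − 1/40·(0))/(1+1/40) = 9751/10000 ≈ 0.975100
step 2 [1y] swap r/2=610/19141: DF=(1 − 610/19141·(0.975100))/(1+610/19141) = 939/1000 ≈ 0.939000
step 3 [1.5y] zero: DF = P = 9167/10000 ≈ 0.916700
step 4 [2y] bond c/2=31/800: DF=(1695741/1600000 − 31/800·(0.975100+0.939000+0.916700))/(1+31/800) = 9147/10000 ≈ 0.914700

1 1/2 9751/10000
2 1 939/1000
3 3/2 9167/10000
4 2 9147/10000
DF(0.5y) = 9751/10000 ≈ 0.975100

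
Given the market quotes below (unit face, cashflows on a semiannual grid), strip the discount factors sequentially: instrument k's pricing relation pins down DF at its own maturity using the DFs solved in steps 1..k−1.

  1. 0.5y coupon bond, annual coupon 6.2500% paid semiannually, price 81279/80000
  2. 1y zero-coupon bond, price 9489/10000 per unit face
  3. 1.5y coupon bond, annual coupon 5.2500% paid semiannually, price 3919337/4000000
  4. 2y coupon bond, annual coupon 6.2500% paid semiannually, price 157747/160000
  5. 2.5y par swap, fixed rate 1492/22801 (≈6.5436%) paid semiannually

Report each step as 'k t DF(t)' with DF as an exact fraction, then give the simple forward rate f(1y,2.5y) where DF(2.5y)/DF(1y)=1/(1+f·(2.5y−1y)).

1 1/2 2463/2500
2 1 9489/10000
3 3/2 9053/10000
4 2 87/100
5 5/2 2127/2500
f(1y,2.5y) = ((9489/10000)/(2127/2500) − 1)/(3/2) = 109/1418 ≈ 7.6869%

step 1 [0.5y] bond c/2=1/32: DF=(81279/80000 − 1/32·(0))/(1+1/32) = 2463/2500 ≈ 0.985200
step 2 [1y] zero: DF = P = 9489/10000 ≈ 0.948900
step 3 [1.5y] bond c/2=21/800: DF=(3919337/4000000 − 21/800·(0.985200+0.948900))/(1+21/800) = 9053/10000 ≈ 0.905300
step 4 [2y] bond c/2=1/32: DF=(157747/160000 − 1/32·(0.985200+0.948900+0.905300))/(1+1/32) = 87/100 ≈ 0.870000
step 5 [2.5y] swap r/2=746/22801: DF=(1 − 746/22801·(0.985200+0.948900+0.905300+0.870000))/(1+746/22801) = 2127/2500 ≈ 0.850800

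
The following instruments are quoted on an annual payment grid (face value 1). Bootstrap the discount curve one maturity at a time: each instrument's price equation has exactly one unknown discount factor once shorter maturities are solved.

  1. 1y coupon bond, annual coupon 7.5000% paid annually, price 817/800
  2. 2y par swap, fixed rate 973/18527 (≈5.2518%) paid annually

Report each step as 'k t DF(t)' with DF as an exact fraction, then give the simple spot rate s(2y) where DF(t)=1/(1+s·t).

step 1 [1y] bond c/1=3/40: DF=(817/800 − 3/40·(0))/(1+3/40) = 19/20 ≈ 0.950000
step 2 [2y] swap r/1=973/18527: DF=(1 − 973/18527·(0.950000))/(1+973/18527) = 9027/10000 ≈ 0.902700

1 1 19/20
2 2 9027/10000
s(2y) = (1/(9027/10000) − 1)/(2) = 973/18054 ≈ 5.3894%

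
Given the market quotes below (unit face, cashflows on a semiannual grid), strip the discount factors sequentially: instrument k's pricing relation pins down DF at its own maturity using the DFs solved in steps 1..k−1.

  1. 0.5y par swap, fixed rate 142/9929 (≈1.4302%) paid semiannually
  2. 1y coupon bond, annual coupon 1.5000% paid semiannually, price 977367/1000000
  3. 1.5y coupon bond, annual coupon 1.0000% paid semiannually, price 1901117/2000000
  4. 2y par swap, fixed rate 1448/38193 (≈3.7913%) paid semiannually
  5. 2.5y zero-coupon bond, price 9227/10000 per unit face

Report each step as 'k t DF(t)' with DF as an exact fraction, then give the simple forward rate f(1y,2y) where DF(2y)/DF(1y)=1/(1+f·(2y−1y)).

1 1/2 9929/10000
2 1 9627/10000
3 3/2 9361/10000
4 2 2319/2500
5 5/2 9227/10000
f(1y,2y) = ((9627/10000)/(2319/2500) − 1)/(1) = 117/3092 ≈ 3.7840%

step 1 [0.5y] swap r/2=71/9929: DF=(1 − 71/9929·(0))/(1+71/9929) = 9929/10000 ≈ 0.992900
step 2 [1y] bond c/2=3/400: DF=(977367/1000000 − 3/400·(0.992900))/(1+3/400) = 9627/10000 ≈ 0.962700
step 3 [1.5y] bond c/2=1/200: DF=(1901117/2000000 − 1/200·(0.992900+0.962700))/(1+1/200) = 9361/10000 ≈ 0.936100
step 4 [2y] swap r/2=724/38193: DF=(1 − 724/38193·(0.992900+0.962700+0.936100))/(1+724/38193) = 2319/2500 ≈ 0.927600
step 5 [2.5y] zero: DF = P = 9227/10000 ≈ 0.922700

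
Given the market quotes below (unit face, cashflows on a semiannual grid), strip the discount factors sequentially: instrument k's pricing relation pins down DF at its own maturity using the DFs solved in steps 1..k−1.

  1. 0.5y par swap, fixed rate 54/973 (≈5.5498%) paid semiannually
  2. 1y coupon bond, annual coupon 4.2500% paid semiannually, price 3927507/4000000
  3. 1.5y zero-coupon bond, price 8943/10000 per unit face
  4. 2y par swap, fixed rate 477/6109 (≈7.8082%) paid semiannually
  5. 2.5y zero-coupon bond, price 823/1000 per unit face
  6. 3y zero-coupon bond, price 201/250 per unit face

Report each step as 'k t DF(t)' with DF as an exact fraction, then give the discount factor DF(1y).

step 1 [0.5y] swap r/2=27/973: DF=(1 − 27/973·(0))/(1+27/973) = 973/1000 ≈ 0.973000
step 2 [1y] bond c/2=17/800: DF=(3927507/4000000 − 17/800·(0.973000))/(1+17/800) = 2353/2500 ≈ 0.941200
step 3 [1.5y] zero: DF = P = 8943/10000 ≈ 0.894300
step 4 [2y] swap r/2=477/12218: DF=(1 − 477/12218·(0.973000+0.941200+0.894300))/(1+477/12218) = 8569/10000 ≈ 0.856900
step 5 [2.5y] zero: DF = P = 823/1000 ≈ 0.823000
step 6 [3y] zero: DF = P = 201/250 ≈ 0.804000

1 1/2 973/1000
2 1 2353/2500
3 3/2 8943/10000
4 2 8569/10000
5 5/2 823/1000
6 3 201/250
DF(1y) = 2353/2500 ≈ 0.941200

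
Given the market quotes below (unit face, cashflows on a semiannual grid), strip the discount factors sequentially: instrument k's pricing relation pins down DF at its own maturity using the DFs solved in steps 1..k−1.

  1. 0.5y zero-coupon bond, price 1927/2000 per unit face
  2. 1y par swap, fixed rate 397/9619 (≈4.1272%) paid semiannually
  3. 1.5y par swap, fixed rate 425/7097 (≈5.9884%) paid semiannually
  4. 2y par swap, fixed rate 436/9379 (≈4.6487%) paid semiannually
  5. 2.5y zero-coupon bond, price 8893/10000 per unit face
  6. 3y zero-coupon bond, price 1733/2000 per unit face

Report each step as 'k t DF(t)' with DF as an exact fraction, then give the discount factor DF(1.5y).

1 1/2 1927/2000
2 1 9603/10000
3 3/2 183/200
4 2 1141/1250
5 5/2 8893/10000
6 3 1733/2000
DF(1.5y) = 183/200 ≈ 0.915000

step 1 [0.5y] zero: DF = P = 1927/2000 ≈ 0.963500
step 2 [1y] swap r/2=397/19238: DF=(1 − 397/19238·(0.963500))/(1+397/19238) = 9603/10000 ≈ 0.960300
step 3 [1.5y] swap r/2=425/14194: DF=(1 − 425/14194·(0.963500+0.960300))/(1+425/14194) = 183/200 ≈ 0.915000
step 4 [2y] swap r/2=218/9379: DF=(1 − 218/9379·(0.963500+0.960300+0.915000))/(1+218/9379) = 1141/1250 ≈ 0.912800
step 5 [2.5y] zero: DF = P = 8893/10000 ≈ 0.889300
step 6 [3y] zero: DF = P = 1733/2000 ≈ 0.866500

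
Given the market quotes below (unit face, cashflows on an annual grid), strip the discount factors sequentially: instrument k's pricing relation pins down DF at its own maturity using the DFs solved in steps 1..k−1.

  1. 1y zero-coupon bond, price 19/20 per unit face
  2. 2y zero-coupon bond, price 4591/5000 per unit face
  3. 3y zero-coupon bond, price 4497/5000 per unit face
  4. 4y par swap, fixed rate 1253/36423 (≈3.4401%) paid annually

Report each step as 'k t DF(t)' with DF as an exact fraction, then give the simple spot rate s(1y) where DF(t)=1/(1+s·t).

1 1 19/20
2 2 4591/5000
3 3 4497/5000
4 4 8747/10000
s(1y) = (1/(19/20) − 1)/(1) = 1/19 ≈ 5.2632%

step 1 [1y] zero: DF = P = 19/20 ≈ 0.950000
step 2 [2y] zero: DF = P = 4591/5000 ≈ 0.918200
step 3 [3y] zero: DF = P = 4497/5000 ≈ 0.899400
step 4 [4y] swap r/1=1253/36423: DF=(1 − 1253/36423·(0.950000+0.918200+0.899400))/(1+1253/36423) = 8747/10000 ≈ 0.874700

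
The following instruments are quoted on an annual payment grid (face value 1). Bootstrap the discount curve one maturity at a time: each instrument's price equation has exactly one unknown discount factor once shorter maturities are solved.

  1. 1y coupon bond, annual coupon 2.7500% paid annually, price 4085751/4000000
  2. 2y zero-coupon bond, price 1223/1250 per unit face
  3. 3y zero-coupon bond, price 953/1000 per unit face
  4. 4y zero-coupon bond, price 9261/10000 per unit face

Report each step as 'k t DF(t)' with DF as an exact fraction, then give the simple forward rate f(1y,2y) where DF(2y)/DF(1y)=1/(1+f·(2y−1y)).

1 1 9941/10000
2 2 1223/1250
3 3 953/1000
4 4 9261/10000
f(1y,2y) = ((9941/10000)/(1223/1250) − 1)/(1) = 157/9784 ≈ 1.6047%

step 1 [1y] bond c/1=11/400: DF=(4085751/4000000 − 11/400·(0))/(1+11/400) = 9941/10000 ≈ 0.994100
step 2 [2y] zero: DF = P = 1223/1250 ≈ 0.978400
step 3 [3y] zero: DF = P = 953/1000 ≈ 0.953000
step 4 [4y] zero: DF = P = 9261/10000 ≈ 0.926100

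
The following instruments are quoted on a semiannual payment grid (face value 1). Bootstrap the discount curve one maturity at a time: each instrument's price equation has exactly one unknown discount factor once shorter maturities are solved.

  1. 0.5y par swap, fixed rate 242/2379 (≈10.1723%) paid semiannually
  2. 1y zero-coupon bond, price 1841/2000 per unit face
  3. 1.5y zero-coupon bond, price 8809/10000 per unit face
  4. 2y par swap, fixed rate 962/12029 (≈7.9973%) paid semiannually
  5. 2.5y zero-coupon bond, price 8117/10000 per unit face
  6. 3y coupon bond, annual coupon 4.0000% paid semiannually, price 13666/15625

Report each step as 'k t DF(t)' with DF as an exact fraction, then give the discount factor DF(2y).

step 1 [0.5y] swap r/2=121/2379: DF=(1 − 121/2379·(0))/(1+121/2379) = 2379/2500 ≈ 0.951600
step 2 [1y] zero: DF = P = 1841/2000 ≈ 0.920500
step 3 [1.5y] zero: DF = P = 8809/10000 ≈ 0.880900
step 4 [2y] swap r/2=481/12029: DF=(1 − 481/12029·(0.951600+0.920500+0.880900))/(1+481/12029) = 8557/10000 ≈ 0.855700
step 5 [2.5y] zero: DF = P = 8117/10000 ≈ 0.811700
step 6 [3y] bond c/2=1/50: DF=(13666/15625 − 1/50·(0.951600+0.920500+0.880900+0.855700+0.811700))/(1+1/50) = 1927/2500 ≈ 0.770800

1 1/2 2379/2500
2 1 1841/2000
3 3/2 8809/10000
4 2 8557/10000
5 5/2 8117/10000
6 3 1927/2500
DF(2y) = 8557/10000 ≈ 0.855700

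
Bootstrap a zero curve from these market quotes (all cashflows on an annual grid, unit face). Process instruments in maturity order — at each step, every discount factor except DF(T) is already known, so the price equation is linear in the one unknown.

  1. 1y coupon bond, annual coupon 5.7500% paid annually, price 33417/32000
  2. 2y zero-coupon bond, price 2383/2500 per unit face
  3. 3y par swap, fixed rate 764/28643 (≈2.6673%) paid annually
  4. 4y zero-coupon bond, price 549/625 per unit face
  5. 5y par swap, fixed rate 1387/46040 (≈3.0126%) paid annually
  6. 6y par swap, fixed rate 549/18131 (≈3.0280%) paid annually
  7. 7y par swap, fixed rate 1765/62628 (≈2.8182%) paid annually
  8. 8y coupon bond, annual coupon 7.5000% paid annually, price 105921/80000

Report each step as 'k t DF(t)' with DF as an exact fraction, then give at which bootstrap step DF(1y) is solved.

1 1 79/80
2 2 2383/2500
3 3 2309/2500
4 4 549/625
5 5 8613/10000
6 6 8353/10000
7 7 1647/2000
8 8 7947/10000
DF(1y) is solved at step 1

step 1 [1y] bond c/1=23/400: DF=(33417/32000 − 23/400·(0))/(1+23/400) = 79/80 ≈ 0.987500
step 2 [2y] zero: DF = P = 2383/2500 ≈ 0.953200
step 3 [3y] swap r/1=764/28643: DF=(1 − 764/28643·(0.987500+0.953200))/(1+764/28643) = 2309/2500 ≈ 0.923600
step 4 [4y] zero: DF = P = 549/625 ≈ 0.878400
step 5 [5y] swap r/1=1387/46040: DF=(1 − 1387/46040·(0.987500+0.953200+0.923600+0.878400))/(1+1387/46040) = 8613/10000 ≈ 0.861300
step 6 [6y] swap r/1=549/18131: DF=(1 − 549/18131·(0.987500+0.953200+0.923600+0.878400+0.861300))/(1+549/18131) = 8353/10000 ≈ 0.835300
step 7 [7y] swap r/1=1765/62628: DF=(1 − 1765/62628·(0.987500+0.953200+0.923600+0.878400+0.861300+0.835300))/(1+1765/62628) = 1647/2000 ≈ 0.823500
step 8 [8y] bond c/1=3/40: DF=(105921/80000 − 3/40·(0.987500+0.953200+0.923600+0.878400+0.861300+0.835300+0.823500))/(1+3/40) = 7947/10000 ≈ 0.794700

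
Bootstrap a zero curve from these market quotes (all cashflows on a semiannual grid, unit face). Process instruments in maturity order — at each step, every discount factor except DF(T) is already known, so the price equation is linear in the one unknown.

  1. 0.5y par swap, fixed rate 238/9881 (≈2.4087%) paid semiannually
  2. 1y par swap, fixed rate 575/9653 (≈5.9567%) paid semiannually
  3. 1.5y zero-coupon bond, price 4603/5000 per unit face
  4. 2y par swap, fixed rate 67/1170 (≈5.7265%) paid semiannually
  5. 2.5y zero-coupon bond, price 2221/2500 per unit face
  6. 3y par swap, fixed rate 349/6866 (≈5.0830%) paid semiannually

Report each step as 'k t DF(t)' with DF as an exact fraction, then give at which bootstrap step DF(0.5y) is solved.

step 1 [0.5y] swap r/2=119/9881: DF=(1 − 119/9881·(0))/(1+119/9881) = 9881/10000 ≈ 0.988100
step 2 [1y] swap r/2=575/19306: DF=(1 − 575/19306·(0.988100))/(1+575/19306) = 377/400 ≈ 0.942500
step 3 [1.5y] zero: DF = P = 4603/5000 ≈ 0.920600
step 4 [2y] swap r/2=67/2340: DF=(1 − 67/2340·(0.988100+0.942500+0.920600))/(1+67/2340) = 558/625 ≈ 0.892800
step 5 [2.5y] zero: DF = P = 2221/2500 ≈ 0.888400
step 6 [3y] swap r/2=349/13732: DF=(1 − 349/13732·(0.988100+0.942500+0.920600+0.892800+0.888400))/(1+349/13732) = 2151/2500 ≈ 0.860400

1 1/2 9881/10000
2 1 377/400
3 3/2 4603/5000
4 2 558/625
5 5/2 2221/2500
6 3 2151/2500
DF(0.5y) is solved at step 1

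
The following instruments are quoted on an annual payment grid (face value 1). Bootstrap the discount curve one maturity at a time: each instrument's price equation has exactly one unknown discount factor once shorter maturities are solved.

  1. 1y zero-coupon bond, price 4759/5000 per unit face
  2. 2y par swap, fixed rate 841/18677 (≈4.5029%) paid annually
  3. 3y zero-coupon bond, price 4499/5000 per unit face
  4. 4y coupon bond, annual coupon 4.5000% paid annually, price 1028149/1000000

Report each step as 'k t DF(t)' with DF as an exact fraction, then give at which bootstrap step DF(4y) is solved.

step 1 [1y] zero: DF = P = 4759/5000 ≈ 0.951800
step 2 [2y] swap r/1=841/18677: DF=(1 − 841/18677·(0.951800))/(1+841/18677) = 9159/10000 ≈ 0.915900
step 3 [3y] zero: DF = P = 4499/5000 ≈ 0.899800
step 4 [4y] bond c/1=9/200: DF=(1028149/1000000 − 9/200·(0.951800+0.915900+0.899800))/(1+9/200) = 8647/10000 ≈ 0.864700

1 1 4759/5000
2 2 9159/10000
3 3 4499/5000
4 4 8647/10000
DF(4y) is solved at step 4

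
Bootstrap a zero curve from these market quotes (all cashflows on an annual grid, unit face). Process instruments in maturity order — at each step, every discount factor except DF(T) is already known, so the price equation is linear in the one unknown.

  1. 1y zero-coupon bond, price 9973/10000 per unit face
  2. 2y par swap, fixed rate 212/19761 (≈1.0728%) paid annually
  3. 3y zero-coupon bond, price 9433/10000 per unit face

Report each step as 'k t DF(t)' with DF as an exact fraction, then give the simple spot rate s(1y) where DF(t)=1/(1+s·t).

1 1 9973/10000
2 2 2447/2500
3 3 9433/10000
s(1y) = (1/(9973/10000) − 1)/(1) = 27/9973 ≈ 0.2707%

step 1 [1y] zero: DF = P = 9973/10000 ≈ 0.997300
step 2 [2y] swap r/1=212/19761: DF=(1 − 212/19761·(0.997300))/(1+212/19761) = 2447/2500 ≈ 0.978800
step 3 [3y] zero: DF = P = 9433/10000 ≈ 0.943300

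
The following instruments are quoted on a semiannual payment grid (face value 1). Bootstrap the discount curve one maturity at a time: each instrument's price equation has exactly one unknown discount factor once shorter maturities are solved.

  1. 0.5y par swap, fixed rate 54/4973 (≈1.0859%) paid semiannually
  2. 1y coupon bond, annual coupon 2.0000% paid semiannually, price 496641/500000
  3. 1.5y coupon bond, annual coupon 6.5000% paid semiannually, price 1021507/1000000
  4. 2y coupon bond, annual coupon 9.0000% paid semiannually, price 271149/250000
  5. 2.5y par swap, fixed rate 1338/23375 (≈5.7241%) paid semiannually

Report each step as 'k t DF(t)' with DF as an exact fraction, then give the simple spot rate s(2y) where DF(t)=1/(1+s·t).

1 1/2 4973/5000
2 1 1217/1250
3 3/2 4637/5000
4 2 2283/2500
5 5/2 4331/5000
s(2y) = (1/(2283/2500) − 1)/(2) = 217/4566 ≈ 4.7525%

step 1 [0.5y] swap r/2=27/4973: DF=(1 − 27/4973·(0))/(1+27/4973) = 4973/5000 ≈ 0.994600
step 2 [1y] bond c/2=1/100: DF=(496641/500000 − 1/100·(0.994600))/(1+1/100) = 1217/1250 ≈ 0.973600
step 3 [1.5y] bond c/2=13/400: DF=(1021507/1000000 − 13/400·(0.994600+0.973600))/(1+13/400) = 4637/5000 ≈ 0.927400
step 4 [2y] bond c/2=9/200: DF=(271149/250000 − 9/200·(0.994600+0.973600+0.927400))/(1+9/200) = 2283/2500 ≈ 0.913200
step 5 [2.5y] swap r/2=669/23375: DF=(1 − 669/23375·(0.994600+0.973600+0.927400+0.913200))/(1+669/23375) = 4331/5000 ≈ 0.866200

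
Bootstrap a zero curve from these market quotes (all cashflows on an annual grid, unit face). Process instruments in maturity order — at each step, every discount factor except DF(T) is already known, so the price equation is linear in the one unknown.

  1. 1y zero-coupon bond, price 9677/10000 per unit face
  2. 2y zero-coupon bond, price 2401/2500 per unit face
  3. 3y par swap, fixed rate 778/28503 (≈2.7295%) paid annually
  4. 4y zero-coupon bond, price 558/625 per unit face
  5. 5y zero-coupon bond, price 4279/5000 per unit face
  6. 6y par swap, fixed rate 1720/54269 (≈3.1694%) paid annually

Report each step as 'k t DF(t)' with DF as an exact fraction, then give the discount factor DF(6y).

1 1 9677/10000
2 2 2401/2500
3 3 4611/5000
4 4 558/625
5 5 4279/5000
6 6 207/250
DF(6y) = 207/250 ≈ 0.828000

step 1 [1y] zero: DF = P = 9677/10000 ≈ 0.967700
step 2 [2y] zero: DF = P = 2401/2500 ≈ 0.960400
step 3 [3y] swap r/1=778/28503: DF=(1 − 778/28503·(0.967700+0.960400))/(1+778/28503) = 4611/5000 ≈ 0.922200
step 4 [4y] zero: DF = P = 558/625 ≈ 0.892800
step 5 [5y] zero: DF = P = 4279/5000 ≈ 0.855800
step 6 [6y] swap r/1=1720/54269: DF=(1 − 1720/54269·(0.967700+0.960400+0.922200+0.892800+0.855800))/(1+1720/54269) = 207/250 ≈ 0.828000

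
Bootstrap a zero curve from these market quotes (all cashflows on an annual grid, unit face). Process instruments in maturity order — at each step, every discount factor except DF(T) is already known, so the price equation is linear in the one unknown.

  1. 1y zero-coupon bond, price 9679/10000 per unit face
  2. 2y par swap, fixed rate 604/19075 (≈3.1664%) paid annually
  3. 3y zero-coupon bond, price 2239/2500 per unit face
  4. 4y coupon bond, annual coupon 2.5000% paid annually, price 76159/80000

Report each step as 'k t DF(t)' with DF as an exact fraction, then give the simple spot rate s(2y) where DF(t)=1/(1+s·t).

1 1 9679/10000
2 2 2349/2500
3 3 2239/2500
4 4 2151/2500
s(2y) = (1/(2349/2500) − 1)/(2) = 151/4698 ≈ 3.2141%

step 1 [1y] zero: DF = P = 9679/10000 ≈ 0.967900
step 2 [2y] swap r/1=604/19075: DF=(1 − 604/19075·(0.967900))/(1+604/19075) = 2349/2500 ≈ 0.939600
step 3 [3y] zero: DF = P = 2239/2500 ≈ 0.895600
step 4 [4y] bond c/1=1/40: DF=(76159/80000 − 1/40·(0.967900+0.939600+0.895600))/(1+1/40) = 2151/2500 ≈ 0.860400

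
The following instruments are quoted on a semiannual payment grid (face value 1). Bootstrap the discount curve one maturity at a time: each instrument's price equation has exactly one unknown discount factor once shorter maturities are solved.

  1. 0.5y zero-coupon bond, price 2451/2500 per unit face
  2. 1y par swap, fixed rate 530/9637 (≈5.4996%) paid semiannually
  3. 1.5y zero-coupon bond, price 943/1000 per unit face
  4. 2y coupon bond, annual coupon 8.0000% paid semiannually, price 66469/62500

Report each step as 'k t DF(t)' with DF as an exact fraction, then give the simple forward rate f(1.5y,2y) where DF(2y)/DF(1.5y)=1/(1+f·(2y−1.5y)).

1 1/2 2451/2500
2 1 947/1000
3 3/2 943/1000
4 2 4561/5000
f(1.5y,2y) = ((943/1000)/(4561/5000) − 1)/(1/2) = 308/4561 ≈ 6.7529%

step 1 [0.5y] zero: DF = P = 2451/2500 ≈ 0.980400
step 2 [1y] swap r/2=265/9637: DF=(1 − 265/9637·(0.980400))/(1+265/9637) = 947/1000 ≈ 0.947000
step 3 [1.5y] zero: DF = P = 943/1000 ≈ 0.943000
step 4 [2y] bond c/2=1/25: DF=(66469/62500 − 1/25·(0.980400+0.947000+0.943000))/(1+1/25) = 4561/5000 ≈ 0.912200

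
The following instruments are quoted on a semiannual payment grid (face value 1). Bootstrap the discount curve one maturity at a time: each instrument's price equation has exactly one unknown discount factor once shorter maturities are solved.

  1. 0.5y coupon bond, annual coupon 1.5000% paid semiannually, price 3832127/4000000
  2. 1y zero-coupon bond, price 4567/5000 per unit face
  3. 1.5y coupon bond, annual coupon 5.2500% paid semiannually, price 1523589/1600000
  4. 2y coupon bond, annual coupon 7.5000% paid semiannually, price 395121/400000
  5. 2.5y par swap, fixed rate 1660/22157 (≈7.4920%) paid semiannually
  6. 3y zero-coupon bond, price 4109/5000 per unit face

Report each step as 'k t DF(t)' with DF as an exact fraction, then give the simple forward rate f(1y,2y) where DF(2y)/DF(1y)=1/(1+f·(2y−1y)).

1 1/2 9509/10000
2 1 4567/5000
3 3/2 4401/5000
4 2 8529/10000
5 5/2 417/500
6 3 4109/5000
f(1y,2y) = ((4567/5000)/(8529/10000) − 1)/(1) = 605/8529 ≈ 7.0934%

step 1 [0.5y] bond c/2=3/400: DF=(3832127/4000000 − 3/400·(0))/(1+3/400) = 9509/10000 ≈ 0.950900
step 2 [1y] zero: DF = P = 4567/5000 ≈ 0.913400
step 3 [1.5y] bond c/2=21/800: DF=(1523589/1600000 − 21/800·(0.950900+0.913400))/(1+21/800) = 4401/5000 ≈ 0.880200
step 4 [2y] bond c/2=3/80: DF=(395121/400000 − 3/80·(0.950900+0.913400+0.880200))/(1+3/80) = 8529/10000 ≈ 0.852900
step 5 [2.5y] swap r/2=830/22157: DF=(1 − 830/22157·(0.950900+0.913400+0.880200+0.852900))/(1+830/22157) = 417/500 ≈ 0.834000
step 6 [3y] zero: DF = P = 4109/5000 ≈ 0.821800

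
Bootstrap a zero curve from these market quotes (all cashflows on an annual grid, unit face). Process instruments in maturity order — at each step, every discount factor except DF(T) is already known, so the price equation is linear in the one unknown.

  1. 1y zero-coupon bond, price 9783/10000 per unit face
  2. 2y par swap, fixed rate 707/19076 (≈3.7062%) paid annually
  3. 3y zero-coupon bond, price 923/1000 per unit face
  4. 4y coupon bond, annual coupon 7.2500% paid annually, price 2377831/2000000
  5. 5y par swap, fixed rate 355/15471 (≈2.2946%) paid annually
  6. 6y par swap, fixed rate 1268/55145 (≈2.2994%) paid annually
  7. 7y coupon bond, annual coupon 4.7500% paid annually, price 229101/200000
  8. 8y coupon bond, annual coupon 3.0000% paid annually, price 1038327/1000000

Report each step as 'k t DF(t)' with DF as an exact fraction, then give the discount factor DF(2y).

step 1 [1y] zero: DF = P = 9783/10000 ≈ 0.978300
step 2 [2y] swap r/1=707/19076: DF=(1 − 707/19076·(0.978300))/(1+707/19076) = 9293/10000 ≈ 0.929300
step 3 [3y] zero: DF = P = 923/1000 ≈ 0.923000
step 4 [4y] bond c/1=29/400: DF=(2377831/2000000 − 29/400·(0.978300+0.929300+0.923000))/(1+29/400) = 2293/2500 ≈ 0.917200
step 5 [5y] swap r/1=355/15471: DF=(1 − 355/15471·(0.978300+0.929300+0.923000+0.917200))/(1+355/15471) = 1787/2000 ≈ 0.893500
step 6 [6y] swap r/1=1268/55145: DF=(1 − 1268/55145·(0.978300+0.929300+0.923000+0.917200+0.893500))/(1+1268/55145) = 2183/2500 ≈ 0.873200
step 7 [7y] bond c/1=19/400: DF=(229101/200000 − 19/400·(0.978300+0.929300+0.923000+0.917200+0.893500+0.873200))/(1+19/400) = 1687/2000 ≈ 0.843500
step 8 [8y] bond c/1=3/100: DF=(1038327/1000000 − 3/100·(0.978300+0.929300+0.923000+0.917200+0.893500+0.873200+0.843500))/(1+3/100) = 8229/10000 ≈ 0.822900

1 1 9783/10000
2 2 9293/10000
3 3 923/1000
4 4 2293/2500
5 5 1787/2000
6 6 2183/2500
7 7 1687/2000
8 8 8229/10000
DF(2y) = 9293/10000 ≈ 0.929300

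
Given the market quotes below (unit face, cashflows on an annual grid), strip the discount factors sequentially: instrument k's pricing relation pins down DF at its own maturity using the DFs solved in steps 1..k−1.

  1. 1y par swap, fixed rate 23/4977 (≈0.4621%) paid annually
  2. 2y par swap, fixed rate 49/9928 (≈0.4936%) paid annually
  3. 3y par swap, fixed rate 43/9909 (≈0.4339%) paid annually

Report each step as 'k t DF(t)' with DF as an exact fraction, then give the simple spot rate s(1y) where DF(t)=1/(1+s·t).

step 1 [1y] swap r/1=23/4977: DF=(1 − 23/4977·(0))/(1+23/4977) = 4977/5000 ≈ 0.995400
step 2 [2y] swap r/1=49/9928: DF=(1 − 49/9928·(0.995400))/(1+49/9928) = 4951/5000 ≈ 0.990200
step 3 [3y] swap r/1=43/9909: DF=(1 − 43/9909·(0.995400+0.990200))/(1+43/9909) = 9871/10000 ≈ 0.987100

1 1 4977/5000
2 2 4951/5000
3 3 9871/10000
s(1y) = (1/(4977/5000) − 1)/(1) = 23/4977 ≈ 0.4621%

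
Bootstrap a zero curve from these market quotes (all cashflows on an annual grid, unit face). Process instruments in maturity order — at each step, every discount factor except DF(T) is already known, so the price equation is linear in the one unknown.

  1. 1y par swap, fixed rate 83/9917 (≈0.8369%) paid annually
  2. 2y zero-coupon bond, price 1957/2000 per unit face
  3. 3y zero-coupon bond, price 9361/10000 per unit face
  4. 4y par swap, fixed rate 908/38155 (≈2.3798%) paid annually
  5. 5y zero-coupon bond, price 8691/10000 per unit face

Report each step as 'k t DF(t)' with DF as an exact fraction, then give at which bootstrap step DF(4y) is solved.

step 1 [1y] swap r/1=83/9917: DF=(1 − 83/9917·(0))/(1+83/9917) = 9917/10000 ≈ 0.991700
step 2 [2y] zero: DF = P = 1957/2000 ≈ 0.978500
step 3 [3y] zero: DF = P = 9361/10000 ≈ 0.936100
step 4 [4y] swap r/1=908/38155: DF=(1 − 908/38155·(0.991700+0.978500+0.936100))/(1+908/38155) = 2273/2500 ≈ 0.909200
step 5 [5y] zero: DF = P = 8691/10000 ≈ 0.869100

1 1 9917/10000
2 2 1957/2000
3 3 9361/10000
4 4 2273/2500
5 5 8691/10000
DF(4y) is solved at step 4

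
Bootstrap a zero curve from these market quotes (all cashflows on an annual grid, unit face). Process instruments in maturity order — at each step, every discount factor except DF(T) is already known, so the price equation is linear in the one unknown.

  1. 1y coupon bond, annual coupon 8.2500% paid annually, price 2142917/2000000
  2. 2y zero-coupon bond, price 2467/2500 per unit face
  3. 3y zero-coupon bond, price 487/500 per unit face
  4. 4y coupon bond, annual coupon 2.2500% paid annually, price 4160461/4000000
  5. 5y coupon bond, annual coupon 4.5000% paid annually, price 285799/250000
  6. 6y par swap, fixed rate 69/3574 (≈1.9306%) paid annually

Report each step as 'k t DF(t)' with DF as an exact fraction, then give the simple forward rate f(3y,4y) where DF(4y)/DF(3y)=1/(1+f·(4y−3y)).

1 1 4949/5000
2 2 2467/2500
3 3 487/500
4 4 9523/10000
5 5 9259/10000
6 6 556/625
f(3y,4y) = ((487/500)/(9523/10000) − 1)/(1) = 217/9523 ≈ 2.2787%

step 1 [1y] bond c/1=33/400: DF=(2142917/2000000 − 33/400·(0))/(1+33/400) = 4949/5000 ≈ 0.989800
step 2 [2y] zero: DF = P = 2467/2500 ≈ 0.986800
step 3 [3y] zero: DF = P = 487/500 ≈ 0.974000
step 4 [4y] bond c/1=9/400: DF=(4160461/4000000 − 9/400·(0.989800+0.986800+0.974000))/(1+9/400) = 9523/10000 ≈ 0.952300
step 5 [5y] bond c/1=9/200: DF=(285799/250000 − 9/200·(0.989800+0.986800+0.974000+0.952300))/(1+9/200) = 9259/10000 ≈ 0.925900
step 6 [6y] swap r/1=69/3574: DF=(1 − 69/3574·(0.989800+0.986800+0.974000+0.952300+0.925900))/(1+69/3574) = 556/625 ≈ 0.889600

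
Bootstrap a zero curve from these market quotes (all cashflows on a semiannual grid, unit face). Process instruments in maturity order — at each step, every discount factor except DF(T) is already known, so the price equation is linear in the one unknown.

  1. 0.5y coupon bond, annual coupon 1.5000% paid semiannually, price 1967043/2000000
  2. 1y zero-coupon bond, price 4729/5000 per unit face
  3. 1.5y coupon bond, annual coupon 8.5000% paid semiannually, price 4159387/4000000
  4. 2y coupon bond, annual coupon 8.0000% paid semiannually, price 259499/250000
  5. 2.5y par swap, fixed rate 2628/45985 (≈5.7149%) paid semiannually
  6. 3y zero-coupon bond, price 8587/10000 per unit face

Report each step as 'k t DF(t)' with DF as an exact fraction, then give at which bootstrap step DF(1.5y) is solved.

step 1 [0.5y] bond c/2=3/400: DF=(1967043/2000000 − 3/400·(0))/(1+3/400) = 4881/5000 ≈ 0.976200
step 2 [1y] zero: DF = P = 4729/5000 ≈ 0.945800
step 3 [1.5y] bond c/2=17/400: DF=(4159387/4000000 − 17/400·(0.976200+0.945800))/(1+17/400) = 9191/10000 ≈ 0.919100
step 4 [2y] bond c/2=1/25: DF=(259499/250000 − 1/25·(0.976200+0.945800+0.919100))/(1+1/25) = 1111/1250 ≈ 0.888800
step 5 [2.5y] swap r/2=1314/45985: DF=(1 − 1314/45985·(0.976200+0.945800+0.919100+0.888800))/(1+1314/45985) = 4343/5000 ≈ 0.868600
step 6 [3y] zero: DF = P = 8587/10000 ≈ 0.858700

1 1/2 4881/5000
2 1 4729/5000
3 3/2 9191/10000
4 2 1111/1250
5 5/2 4343/5000
6 3 8587/10000
DF(1.5y) is solved at step 3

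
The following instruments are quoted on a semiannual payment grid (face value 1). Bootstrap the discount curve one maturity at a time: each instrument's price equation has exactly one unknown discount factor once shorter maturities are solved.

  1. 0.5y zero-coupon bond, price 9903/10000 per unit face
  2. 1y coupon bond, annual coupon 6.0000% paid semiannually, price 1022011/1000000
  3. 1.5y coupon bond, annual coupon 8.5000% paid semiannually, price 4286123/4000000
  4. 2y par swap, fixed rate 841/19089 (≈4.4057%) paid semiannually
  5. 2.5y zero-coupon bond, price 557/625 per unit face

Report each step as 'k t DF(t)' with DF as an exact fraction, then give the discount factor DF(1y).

1 1/2 9903/10000
2 1 4817/5000
3 3/2 4741/5000
4 2 9159/10000
5 5/2 557/625
DF(1y) = 4817/5000 ≈ 0.963400

step 1 [0.5y] zero: DF = P = 9903/10000 ≈ 0.990300
step 2 [1y] bond c/2=3/100: DF=(1022011/1000000 − 3/100·(0.990300))/(1+3/100) = 4817/5000 ≈ 0.963400
step 3 [1.5y] bond c/2=17/400: DF=(4286123/4000000 − 17/400·(0.990300+0.963400))/(1+17/400) = 4741/5000 ≈ 0.948200
step 4 [2y] swap r/2=841/38178: DF=(1 − 841/38178·(0.990300+0.963400+0.948200))/(1+841/38178) = 9159/10000 ≈ 0.915900
step 5 [2.5y] zero: DF = P = 557/625 ≈ 0.891200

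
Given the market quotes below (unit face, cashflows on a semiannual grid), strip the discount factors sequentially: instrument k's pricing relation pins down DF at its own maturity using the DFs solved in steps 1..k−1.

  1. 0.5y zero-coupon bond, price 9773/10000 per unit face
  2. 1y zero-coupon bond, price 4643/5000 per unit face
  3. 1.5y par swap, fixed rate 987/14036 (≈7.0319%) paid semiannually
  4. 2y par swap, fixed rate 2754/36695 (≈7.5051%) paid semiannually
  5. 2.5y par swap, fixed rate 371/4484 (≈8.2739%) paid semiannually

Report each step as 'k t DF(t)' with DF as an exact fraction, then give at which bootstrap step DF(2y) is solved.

1 1/2 9773/10000
2 1 4643/5000
3 3/2 9013/10000
4 2 8623/10000
5 5/2 1629/2000
DF(2y) is solved at step 4

step 1 [0.5y] zero: DF = P = 9773/10000 ≈ 0.977300
step 2 [1y] zero: DF = P = 4643/5000 ≈ 0.928600
step 3 [1.5y] swap r/2=987/28072: DF=(1 − 987/28072·(0.977300+0.928600))/(1+987/28072) = 9013/10000 ≈ 0.901300
step 4 [2y] swap r/2=1377/36695: DF=(1 − 1377/36695·(0.977300+0.928600+0.901300))/(1+1377/36695) = 8623/10000 ≈ 0.862300
step 5 [2.5y] swap r/2=371/8968: DF=(1 − 371/8968·(0.977300+0.928600+0.901300+0.862300))/(1+371/8968) = 1629/2000 ≈ 0.814500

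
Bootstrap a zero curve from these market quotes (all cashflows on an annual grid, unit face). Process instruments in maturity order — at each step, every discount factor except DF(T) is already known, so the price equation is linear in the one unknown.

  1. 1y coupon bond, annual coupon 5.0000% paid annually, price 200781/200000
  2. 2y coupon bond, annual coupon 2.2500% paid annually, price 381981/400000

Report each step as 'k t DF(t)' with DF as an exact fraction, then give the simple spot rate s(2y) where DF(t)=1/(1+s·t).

1 1 9561/10000
2 2 9129/10000
s(2y) = (1/(9129/10000) − 1)/(2) = 871/18258 ≈ 4.7705%

step 1 [1y] bond c/1=1/20: DF=(200781/200000 − 1/20·(0))/(1+1/20) = 9561/10000 ≈ 0.956100
step 2 [2y] bond c/1=9/400: DF=(381981/400000 − 9/400·(0.956100))/(1+9/400) = 9129/10000 ≈ 0.912900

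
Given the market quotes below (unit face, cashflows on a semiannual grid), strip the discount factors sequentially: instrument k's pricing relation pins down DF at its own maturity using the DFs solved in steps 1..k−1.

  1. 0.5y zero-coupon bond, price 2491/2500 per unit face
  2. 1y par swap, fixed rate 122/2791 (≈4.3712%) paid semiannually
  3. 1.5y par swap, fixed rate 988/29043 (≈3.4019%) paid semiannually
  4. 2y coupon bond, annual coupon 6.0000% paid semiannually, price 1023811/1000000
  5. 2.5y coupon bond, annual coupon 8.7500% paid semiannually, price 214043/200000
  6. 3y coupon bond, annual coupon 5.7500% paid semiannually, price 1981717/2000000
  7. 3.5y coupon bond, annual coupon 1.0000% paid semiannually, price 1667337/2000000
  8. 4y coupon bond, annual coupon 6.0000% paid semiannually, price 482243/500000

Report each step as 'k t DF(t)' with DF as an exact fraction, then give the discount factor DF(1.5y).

1 1/2 2491/2500
2 1 9573/10000
3 3/2 4753/5000
4 2 4547/5000
5 5/2 1731/2000
6 3 2081/2500
7 7/2 8021/10000
8 4 301/400
DF(1.5y) = 4753/5000 ≈ 0.950600

step 1 [0.5y] zero: DF = P = 2491/2500 ≈ 0.996400
step 2 [1y] swap r/2=61/2791: DF=(1 − 61/2791·(0.996400))/(1+61/2791) = 9573/10000 ≈ 0.957300
step 3 [1.5y] swap r/2=494/29043: DF=(1 − 494/29043·(0.996400+0.957300))/(1+494/29043) = 4753/5000 ≈ 0.950600
step 4 [2y] bond c/2=3/100: DF=(1023811/1000000 − 3/100·(0.996400+0.957300+0.950600))/(1+3/100) = 4547/5000 ≈ 0.909400
step 5 [2.5y] bond c/2=7/160: DF=(214043/200000 − 7/160·(0.996400+0.957300+0.950600+0.909400))/(1+7/160) = 1731/2000 ≈ 0.865500
step 6 [3y] bond c/2=23/800: DF=(1981717/2000000 − 23/800·(0.996400+0.957300+0.950600+0.909400+0.865500))/(1+23/800) = 2081/2500 ≈ 0.832400
step 7 [3.5y] bond c/2=1/200: DF=(1667337/2000000 − 1/200·(0.996400+0.957300+0.950600+0.909400+0.865500+0.832400))/(1+1/200) = 8021/10000 ≈ 0.802100
step 8 [4y] bond c/2=3/100: DF=(482243/500000 − 3/100·(0.996400+0.957300+0.950600+0.909400+0.865500+0.832400+0.802100))/(1+3/100) = 301/400 ≈ 0.752500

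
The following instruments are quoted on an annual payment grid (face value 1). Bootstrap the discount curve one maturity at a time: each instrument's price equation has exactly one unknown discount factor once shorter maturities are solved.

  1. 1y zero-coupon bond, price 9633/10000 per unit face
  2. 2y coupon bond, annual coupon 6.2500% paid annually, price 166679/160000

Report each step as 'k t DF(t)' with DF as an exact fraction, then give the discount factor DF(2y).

1 1 9633/10000
2 2 4619/5000
DF(2y) = 4619/5000 ≈ 0.923800

step 1 [1y] zero: DF = P = 9633/10000 ≈ 0.963300
step 2 [2y] bond c/1=1/16: DF=(166679/160000 − 1/16·(0.963300))/(1+1/16) = 4619/5000 ≈ 0.923800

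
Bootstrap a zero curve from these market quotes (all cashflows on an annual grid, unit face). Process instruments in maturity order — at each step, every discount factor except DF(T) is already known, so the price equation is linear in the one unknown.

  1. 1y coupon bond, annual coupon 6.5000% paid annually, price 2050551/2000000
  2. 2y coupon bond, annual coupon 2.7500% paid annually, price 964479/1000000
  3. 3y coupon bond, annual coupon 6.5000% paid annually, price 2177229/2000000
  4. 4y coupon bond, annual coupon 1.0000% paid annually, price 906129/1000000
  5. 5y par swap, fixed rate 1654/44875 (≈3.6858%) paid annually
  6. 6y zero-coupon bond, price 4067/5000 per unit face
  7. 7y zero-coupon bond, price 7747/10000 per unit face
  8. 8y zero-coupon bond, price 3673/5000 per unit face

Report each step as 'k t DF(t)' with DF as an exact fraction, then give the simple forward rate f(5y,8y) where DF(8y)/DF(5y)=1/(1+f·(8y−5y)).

1 1 9627/10000
2 2 9129/10000
3 3 9077/10000
4 4 1087/1250
5 5 4173/5000
6 6 4067/5000
7 7 7747/10000
8 8 3673/5000
f(5y,8y) = ((4173/5000)/(3673/5000) − 1)/(3) = 500/11019 ≈ 4.5376%

step 1 [1y] bond c/1=13/200: DF=(2050551/2000000 − 13/200·(0))/(1+13/200) = 9627/10000 ≈ 0.962700
step 2 [2y] bond c/1=11/400: DF=(964479/1000000 − 11/400·(0.962700))/(1+11/400) = 9129/10000 ≈ 0.912900
step 3 [3y] bond c/1=13/200: DF=(2177229/2000000 − 13/200·(0.962700+0.912900))/(1+13/200) = 9077/10000 ≈ 0.907700
step 4 [4y] bond c/1=1/100: DF=(906129/1000000 − 1/100·(0.962700+0.912900+0.907700))/(1+1/100) = 1087/1250 ≈ 0.869600
step 5 [5y] swap r/1=1654/44875: DF=(1 − 1654/44875·(0.962700+0.912900+0.907700+0.869600))/(1+1654/44875) = 4173/5000 ≈ 0.834600
step 6 [6y] zero: DF = P = 4067/5000 ≈ 0.813400
step 7 [7y] zero: DF = P = 7747/10000 ≈ 0.774700
step 8 [8y] zero: DF = P = 3673/5000 ≈ 0.734600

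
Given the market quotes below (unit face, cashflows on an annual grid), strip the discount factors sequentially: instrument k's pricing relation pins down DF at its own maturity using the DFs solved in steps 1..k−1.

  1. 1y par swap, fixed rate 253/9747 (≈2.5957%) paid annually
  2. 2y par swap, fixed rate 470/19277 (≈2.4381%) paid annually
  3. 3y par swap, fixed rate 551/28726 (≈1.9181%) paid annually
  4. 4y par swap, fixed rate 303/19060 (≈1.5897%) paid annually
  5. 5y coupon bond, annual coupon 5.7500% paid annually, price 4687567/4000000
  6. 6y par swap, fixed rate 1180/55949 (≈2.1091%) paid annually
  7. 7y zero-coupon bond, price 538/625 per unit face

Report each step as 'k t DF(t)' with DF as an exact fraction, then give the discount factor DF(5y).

step 1 [1y] swap r/1=253/9747: DF=(1 − 253/9747·(0))/(1+253/9747) = 9747/10000 ≈ 0.974700
step 2 [2y] swap r/1=470/19277: DF=(1 − 470/19277·(0.974700))/(1+470/19277) = 953/1000 ≈ 0.953000
step 3 [3y] swap r/1=551/28726: DF=(1 − 551/28726·(0.974700+0.953000))/(1+551/28726) = 9449/10000 ≈ 0.944900
step 4 [4y] swap r/1=303/19060: DF=(1 − 303/19060·(0.974700+0.953000+0.944900))/(1+303/19060) = 4697/5000 ≈ 0.939400
step 5 [5y] bond c/1=23/400: DF=(4687567/4000000 − 23/400·(0.974700+0.953000+0.944900+0.939400))/(1+23/400) = 9009/10000 ≈ 0.900900
step 6 [6y] swap r/1=1180/55949: DF=(1 − 1180/55949·(0.974700+0.953000+0.944900+0.939400+0.900900))/(1+1180/55949) = 441/500 ≈ 0.882000
step 7 [7y] zero: DF = P = 538/625 ≈ 0.860800

1 1 9747/10000
2 2 953/1000
3 3 9449/10000
4 4 4697/5000
5 5 9009/10000
6 6 441/500
7 7 538/625
DF(5y) = 9009/10000 ≈ 0.900900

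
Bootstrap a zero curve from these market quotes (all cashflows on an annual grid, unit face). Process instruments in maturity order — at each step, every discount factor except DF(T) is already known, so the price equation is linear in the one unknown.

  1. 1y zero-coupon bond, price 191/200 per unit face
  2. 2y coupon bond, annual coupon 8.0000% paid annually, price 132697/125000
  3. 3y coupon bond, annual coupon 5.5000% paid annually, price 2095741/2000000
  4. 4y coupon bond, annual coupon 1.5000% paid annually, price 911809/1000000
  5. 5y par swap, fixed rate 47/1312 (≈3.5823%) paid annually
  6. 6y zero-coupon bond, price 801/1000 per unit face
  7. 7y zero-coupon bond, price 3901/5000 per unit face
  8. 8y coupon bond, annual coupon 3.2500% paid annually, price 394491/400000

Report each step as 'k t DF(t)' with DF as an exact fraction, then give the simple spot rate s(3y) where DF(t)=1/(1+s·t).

step 1 [1y] zero: DF = P = 191/200 ≈ 0.955000
step 2 [2y] bond c/1=2/25: DF=(132697/125000 − 2/25·(0.955000))/(1+2/25) = 4561/5000 ≈ 0.912200
step 3 [3y] bond c/1=11/200: DF=(2095741/2000000 − 11/200·(0.955000+0.912200))/(1+11/200) = 8959/10000 ≈ 0.895900
step 4 [4y] bond c/1=3/200: DF=(911809/1000000 − 3/200·(0.955000+0.912200+0.895900))/(1+3/200) = 343/400 ≈ 0.857500
step 5 [5y] swap r/1=47/1312: DF=(1 − 47/1312·(0.955000+0.912200+0.895900+0.857500))/(1+47/1312) = 4201/5000 ≈ 0.840200
step 6 [6y] zero: DF = P = 801/1000 ≈ 0.801000
step 7 [7y] zero: DF = P = 3901/5000 ≈ 0.780200
step 8 [8y] bond c/1=13/400: DF=(394491/400000 − 13/400·(0.955000+0.912200+0.895900+0.857500+0.840200+0.801000+0.780200))/(1+13/400) = 153/200 ≈ 0.765000

1 1 191/200
2 2 4561/5000
3 3 8959/10000
4 4 343/400
5 5 4201/5000
6 6 801/1000
7 7 3901/5000
8 8 153/200
s(3y) = (1/(8959/10000) − 1)/(3) = 347/8959 ≈ 3.8732%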